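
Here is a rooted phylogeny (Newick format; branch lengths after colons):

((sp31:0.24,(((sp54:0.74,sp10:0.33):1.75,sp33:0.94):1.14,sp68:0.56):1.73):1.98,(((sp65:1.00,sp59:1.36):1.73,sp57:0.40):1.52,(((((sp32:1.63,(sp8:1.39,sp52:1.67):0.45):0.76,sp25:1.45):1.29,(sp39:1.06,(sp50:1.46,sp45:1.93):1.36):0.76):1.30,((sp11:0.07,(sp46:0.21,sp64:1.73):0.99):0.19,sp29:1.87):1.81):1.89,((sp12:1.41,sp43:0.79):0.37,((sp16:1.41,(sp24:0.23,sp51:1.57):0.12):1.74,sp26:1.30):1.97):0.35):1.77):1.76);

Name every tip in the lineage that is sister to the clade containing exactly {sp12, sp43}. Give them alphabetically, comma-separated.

The clade containing exactly {sp12, sp43} attaches to the tree at the node subtending ((sp12,sp43),((sp16,(sp24,sp51)),sp26)).
The other lineage descending from that same node — the sister group — is ((sp16,(sp24,sp51)),sp26); its 4 tips in alphabetical order are the answer.

sp16, sp24, sp26, sp51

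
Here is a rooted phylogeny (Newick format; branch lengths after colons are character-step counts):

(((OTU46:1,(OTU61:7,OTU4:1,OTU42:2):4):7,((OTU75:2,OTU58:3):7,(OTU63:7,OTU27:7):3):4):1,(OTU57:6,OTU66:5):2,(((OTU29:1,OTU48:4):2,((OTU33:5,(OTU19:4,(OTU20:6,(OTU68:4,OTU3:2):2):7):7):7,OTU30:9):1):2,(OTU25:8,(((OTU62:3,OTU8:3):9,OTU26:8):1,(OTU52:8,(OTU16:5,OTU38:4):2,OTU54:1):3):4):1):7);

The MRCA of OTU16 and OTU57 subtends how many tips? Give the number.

The MRCA of OTU16 and OTU57 is the root, so the clade is the entire tree.
That clade contains 26 terminal taxa: OTU16, OTU19, OTU20, OTU25, OTU26, OTU27, OTU29, OTU3, OTU30, OTU33, OTU38, OTU4, OTU42, OTU46, OTU48, OTU52, OTU54, OTU57, OTU58, OTU61, OTU62, OTU63, OTU66, OTU68, OTU75, OTU8.

26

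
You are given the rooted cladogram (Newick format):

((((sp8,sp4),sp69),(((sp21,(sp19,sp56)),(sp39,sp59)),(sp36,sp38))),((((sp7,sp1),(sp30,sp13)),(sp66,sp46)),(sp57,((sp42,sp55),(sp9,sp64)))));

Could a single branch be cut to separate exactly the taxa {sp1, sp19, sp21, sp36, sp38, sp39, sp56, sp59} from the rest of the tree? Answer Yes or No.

The MRCA of the listed taxa is the root, so the smallest clade containing them is the whole tree.
That clade also contains sp13, sp30, sp4, sp42, sp46, sp55, sp57, sp64, sp66, sp69, sp7, sp8, sp9, which are not in the proposed group, so the group is not monophyletic.

No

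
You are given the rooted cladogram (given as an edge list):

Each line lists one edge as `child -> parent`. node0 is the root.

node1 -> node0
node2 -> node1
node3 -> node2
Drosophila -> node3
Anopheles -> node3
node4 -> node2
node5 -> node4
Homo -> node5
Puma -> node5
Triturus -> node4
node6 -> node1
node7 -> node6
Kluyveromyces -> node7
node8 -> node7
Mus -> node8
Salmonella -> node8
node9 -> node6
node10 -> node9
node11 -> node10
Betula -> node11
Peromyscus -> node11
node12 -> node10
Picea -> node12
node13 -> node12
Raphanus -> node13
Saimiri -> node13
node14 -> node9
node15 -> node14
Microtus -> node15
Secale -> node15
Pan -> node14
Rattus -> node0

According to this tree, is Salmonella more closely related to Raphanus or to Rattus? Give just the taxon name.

Raphanus

The MRCA of Salmonella and Raphanus subtends ((Kluyveromyces,(Mus,Salmonella)),(((Betula,Peromyscus),(Picea,(Raphanus,Saimiri))),((Microtus,Secale),Pan))) (11 taxa).
The MRCA of Salmonella and Rattus is the root, subtending the entire tree (17 taxa).
The first is nested inside the second, so Salmonella shares a more recent common ancestor with Raphanus.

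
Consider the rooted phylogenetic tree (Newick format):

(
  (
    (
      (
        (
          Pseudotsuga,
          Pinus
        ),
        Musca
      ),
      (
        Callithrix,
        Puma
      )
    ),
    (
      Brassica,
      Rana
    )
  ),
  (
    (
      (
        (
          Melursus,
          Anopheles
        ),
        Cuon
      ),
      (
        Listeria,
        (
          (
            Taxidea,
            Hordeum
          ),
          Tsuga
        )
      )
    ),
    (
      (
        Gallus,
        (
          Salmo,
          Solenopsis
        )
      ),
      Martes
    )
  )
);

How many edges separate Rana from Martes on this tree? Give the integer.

The MRCA of Rana and Martes is the root of the tree.
From Rana up to that node: 3 branches. From Martes up to the same node: 3 branches. Total: 3 + 3 = 6.

6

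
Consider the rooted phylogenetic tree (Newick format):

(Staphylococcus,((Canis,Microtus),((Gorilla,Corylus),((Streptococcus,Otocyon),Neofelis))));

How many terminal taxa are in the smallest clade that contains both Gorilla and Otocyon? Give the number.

5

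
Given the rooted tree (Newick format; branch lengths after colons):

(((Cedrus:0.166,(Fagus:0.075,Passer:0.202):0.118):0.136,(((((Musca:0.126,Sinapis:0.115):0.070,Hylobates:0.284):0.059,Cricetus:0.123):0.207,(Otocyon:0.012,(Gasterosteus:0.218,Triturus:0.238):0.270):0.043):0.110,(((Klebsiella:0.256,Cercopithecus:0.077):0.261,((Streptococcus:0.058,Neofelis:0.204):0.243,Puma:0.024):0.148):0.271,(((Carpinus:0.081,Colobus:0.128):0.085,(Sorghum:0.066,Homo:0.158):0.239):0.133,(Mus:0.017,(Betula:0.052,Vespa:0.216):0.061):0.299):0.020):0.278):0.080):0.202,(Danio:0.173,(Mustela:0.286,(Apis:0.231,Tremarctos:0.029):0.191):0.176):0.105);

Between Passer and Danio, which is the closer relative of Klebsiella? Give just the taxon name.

Passer

The MRCA of Klebsiella and Passer subtends ((Cedrus,(Fagus,Passer)),(((((Musca,Sinapis),Hylobates),Cricetus),(Otocyon,(Gasterosteus,Triturus))),(((Klebsiella,Cercopithecus),((Streptococcus,Neofelis),Puma)),(((Carpinus,Colobus),(Sorghum,Homo)),(Mus,(Betula,Vespa)))))) (22 taxa).
The MRCA of Klebsiella and Danio is the root, subtending the entire tree (26 taxa).
The first is nested inside the second, so Klebsiella shares a more recent common ancestor with Passer.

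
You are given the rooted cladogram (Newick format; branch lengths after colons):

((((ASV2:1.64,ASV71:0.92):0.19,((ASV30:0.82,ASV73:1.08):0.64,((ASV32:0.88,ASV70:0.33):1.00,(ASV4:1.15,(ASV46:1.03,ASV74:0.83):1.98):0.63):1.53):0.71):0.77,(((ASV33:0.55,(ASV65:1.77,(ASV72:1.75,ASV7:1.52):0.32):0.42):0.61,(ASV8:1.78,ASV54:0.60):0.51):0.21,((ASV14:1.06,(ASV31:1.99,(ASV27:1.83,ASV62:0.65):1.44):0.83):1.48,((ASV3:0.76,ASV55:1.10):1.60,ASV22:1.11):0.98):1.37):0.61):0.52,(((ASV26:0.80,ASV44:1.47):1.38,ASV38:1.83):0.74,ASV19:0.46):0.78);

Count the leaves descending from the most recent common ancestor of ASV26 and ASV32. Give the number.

26

The MRCA of ASV26 and ASV32 is the root, so the clade is the entire tree.
That clade contains 26 terminal taxa: ASV14, ASV19, ASV2, ASV22, ASV26, ASV27, ASV3, ASV30, ASV31, ASV32, ASV33, ASV38, ASV4, ASV44, ASV46, ASV54, ASV55, ASV62, ASV65, ASV7, ASV70, ASV71, ASV72, ASV73, ASV74, ASV8.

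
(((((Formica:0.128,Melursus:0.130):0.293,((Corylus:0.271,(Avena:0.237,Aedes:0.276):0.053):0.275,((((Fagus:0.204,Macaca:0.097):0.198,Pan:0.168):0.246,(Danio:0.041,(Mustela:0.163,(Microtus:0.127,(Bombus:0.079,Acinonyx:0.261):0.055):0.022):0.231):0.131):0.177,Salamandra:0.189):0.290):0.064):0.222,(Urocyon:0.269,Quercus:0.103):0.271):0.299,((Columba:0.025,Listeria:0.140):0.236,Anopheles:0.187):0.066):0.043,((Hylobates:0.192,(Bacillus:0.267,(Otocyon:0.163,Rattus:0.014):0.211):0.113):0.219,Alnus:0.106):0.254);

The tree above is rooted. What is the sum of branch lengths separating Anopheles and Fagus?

1.953

The path runs Anopheles → … → MRCA → … → Fagus; the MRCA is the node subtending ((((Formica,Melursus),((Corylus,(Avena,Aedes)),((((Fagus,Macaca),Pan),(Danio,(Mustela,(Microtus,(Bombus,Acinonyx))))),Salamandra))),(Urocyon,Quercus)),((Columba,Listeria),Anopheles)).
Branch lengths along that path: 0.187 + 0.066 + 0.299 + 0.222 + 0.064 + 0.290 + 0.177 + 0.246 + 0.198 + 0.204 = 1.953.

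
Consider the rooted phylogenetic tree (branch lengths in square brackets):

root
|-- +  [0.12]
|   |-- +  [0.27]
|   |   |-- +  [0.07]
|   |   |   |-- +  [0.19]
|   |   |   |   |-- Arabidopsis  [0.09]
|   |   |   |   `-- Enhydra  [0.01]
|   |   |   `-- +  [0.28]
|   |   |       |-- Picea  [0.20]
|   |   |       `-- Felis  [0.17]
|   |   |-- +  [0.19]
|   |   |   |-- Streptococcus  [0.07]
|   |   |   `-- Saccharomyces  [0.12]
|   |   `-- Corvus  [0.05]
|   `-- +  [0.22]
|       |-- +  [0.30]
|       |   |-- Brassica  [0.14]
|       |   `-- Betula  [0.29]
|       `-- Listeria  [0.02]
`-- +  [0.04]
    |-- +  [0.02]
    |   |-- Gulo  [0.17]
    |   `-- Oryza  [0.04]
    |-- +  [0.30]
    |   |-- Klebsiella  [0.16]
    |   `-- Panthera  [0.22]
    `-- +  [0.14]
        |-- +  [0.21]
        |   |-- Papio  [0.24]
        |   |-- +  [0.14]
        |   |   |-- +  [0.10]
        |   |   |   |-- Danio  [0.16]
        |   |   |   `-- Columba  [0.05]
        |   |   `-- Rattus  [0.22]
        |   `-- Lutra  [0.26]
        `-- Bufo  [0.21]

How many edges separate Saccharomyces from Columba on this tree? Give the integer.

10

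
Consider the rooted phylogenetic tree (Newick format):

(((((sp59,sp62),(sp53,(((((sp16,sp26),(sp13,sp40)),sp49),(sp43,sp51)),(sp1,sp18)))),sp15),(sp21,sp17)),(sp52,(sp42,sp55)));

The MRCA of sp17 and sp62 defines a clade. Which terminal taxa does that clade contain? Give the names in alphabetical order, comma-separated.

sp1, sp13, sp15, sp16, sp17, sp18, sp21, sp26, sp40, sp43, sp49, sp51, sp53, sp59, sp62

Tracing sp17: it sits inside (sp21,sp17).
Tracing sp62: it sits inside (sp59,sp62).
The smallest clade enclosing both is ((((sp59,sp62),(sp53,(((((sp16,sp26),(sp13,sp40)),sp49),(sp43,sp51)),(sp1,sp18)))),sp15),(sp21,sp17)); the answer is its 15 terminal taxa in alphabetical order.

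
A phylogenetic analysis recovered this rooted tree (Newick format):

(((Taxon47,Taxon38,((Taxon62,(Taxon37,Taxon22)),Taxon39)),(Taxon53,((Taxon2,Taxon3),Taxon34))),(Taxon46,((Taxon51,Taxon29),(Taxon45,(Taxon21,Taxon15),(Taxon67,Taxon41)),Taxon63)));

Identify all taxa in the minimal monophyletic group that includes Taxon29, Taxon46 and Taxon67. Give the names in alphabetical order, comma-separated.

Taxon15, Taxon21, Taxon29, Taxon41, Taxon45, Taxon46, Taxon51, Taxon63, Taxon67

Tracing Taxon29: it sits inside (Taxon51,Taxon29).
Tracing Taxon46: it sits inside (Taxon46,((Taxon51,Taxon29),(Taxon45,(Taxon21,Taxon15),(Taxon67,Taxon41)),Taxon63)).
Tracing Taxon67: it sits inside (Taxon67,Taxon41).
The smallest clade enclosing all 3 is (Taxon46,((Taxon51,Taxon29),(Taxon45,(Taxon21,Taxon15),(Taxon67,Taxon41)),Taxon63)); the answer is its 9 terminal taxa in alphabetical order.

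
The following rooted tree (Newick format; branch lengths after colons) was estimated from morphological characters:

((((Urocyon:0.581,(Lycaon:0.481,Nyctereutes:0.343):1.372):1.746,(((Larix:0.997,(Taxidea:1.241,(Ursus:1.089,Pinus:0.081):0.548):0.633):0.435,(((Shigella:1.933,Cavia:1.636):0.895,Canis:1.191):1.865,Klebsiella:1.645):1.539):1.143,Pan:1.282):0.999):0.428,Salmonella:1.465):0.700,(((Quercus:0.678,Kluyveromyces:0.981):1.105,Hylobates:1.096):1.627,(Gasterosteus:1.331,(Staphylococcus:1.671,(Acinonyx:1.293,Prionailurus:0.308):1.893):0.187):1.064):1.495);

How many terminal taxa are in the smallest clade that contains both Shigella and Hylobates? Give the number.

20

The MRCA of Shigella and Hylobates is the root, so the clade is the entire tree.
That clade contains 20 terminal taxa: Acinonyx, Canis, Cavia, Gasterosteus, Hylobates, Klebsiella, Kluyveromyces, Larix, Lycaon, Nyctereutes, Pan, Pinus, Prionailurus, Quercus, Salmonella, Shigella, Staphylococcus, Taxidea, Urocyon, Ursus.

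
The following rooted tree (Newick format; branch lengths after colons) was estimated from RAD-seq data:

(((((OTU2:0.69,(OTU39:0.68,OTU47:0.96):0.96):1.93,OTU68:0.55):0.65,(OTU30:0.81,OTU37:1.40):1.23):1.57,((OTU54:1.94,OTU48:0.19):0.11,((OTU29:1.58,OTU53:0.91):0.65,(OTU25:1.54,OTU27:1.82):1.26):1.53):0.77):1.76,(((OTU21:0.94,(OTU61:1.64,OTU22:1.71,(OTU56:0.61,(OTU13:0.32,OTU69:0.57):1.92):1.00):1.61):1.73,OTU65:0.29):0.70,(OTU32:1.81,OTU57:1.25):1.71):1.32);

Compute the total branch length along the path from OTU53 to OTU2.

8.70

The path runs OTU53 → … → MRCA → … → OTU2; the MRCA is the node subtending ((((OTU2,(OTU39,OTU47)),OTU68),(OTU30,OTU37)),((OTU54,OTU48),((OTU29,OTU53),(OTU25,OTU27)))).
Branch lengths along that path: 0.91 + 0.65 + 1.53 + 0.77 + 1.57 + 0.65 + 1.93 + 0.69 = 8.70.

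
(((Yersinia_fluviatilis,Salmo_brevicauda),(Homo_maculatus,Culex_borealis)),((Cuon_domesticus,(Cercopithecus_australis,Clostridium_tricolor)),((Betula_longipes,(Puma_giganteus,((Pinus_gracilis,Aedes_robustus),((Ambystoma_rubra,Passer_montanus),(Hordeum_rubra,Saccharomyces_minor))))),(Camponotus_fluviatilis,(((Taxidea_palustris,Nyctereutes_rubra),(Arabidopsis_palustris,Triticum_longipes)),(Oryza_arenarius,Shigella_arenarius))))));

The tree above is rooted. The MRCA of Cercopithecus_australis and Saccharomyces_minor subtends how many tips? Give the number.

The MRCA of Cercopithecus_australis and Saccharomyces_minor is the node subtending ((Cuon_domesticus,(Cercopithecus_australis,Clostridium_tricolor)),((Betula_longipes,(Puma_giganteus,((Pinus_gracilis,Aedes_robustus),((Ambystoma_rubra,Passer_montanus),(Hordeum_rubra,Saccharomyces_minor))))),(Camponotus_fluviatilis,(((Taxidea_palustris,Nyctereutes_rubra),(Arabidopsis_palustris,Triticum_longipes)),(Oryza_arenarius,Shigella_arenarius))))).
That clade contains 18 terminal taxa: Aedes_robustus, Ambystoma_rubra, Arabidopsis_palustris, Betula_longipes, Camponotus_fluviatilis, Cercopithecus_australis, Clostridium_tricolor, Cuon_domesticus, Hordeum_rubra, Nyctereutes_rubra, Oryza_arenarius, Passer_montanus, Pinus_gracilis, Puma_giganteus, Saccharomyces_minor, Shigella_arenarius, Taxidea_palustris, Triticum_longipes.

18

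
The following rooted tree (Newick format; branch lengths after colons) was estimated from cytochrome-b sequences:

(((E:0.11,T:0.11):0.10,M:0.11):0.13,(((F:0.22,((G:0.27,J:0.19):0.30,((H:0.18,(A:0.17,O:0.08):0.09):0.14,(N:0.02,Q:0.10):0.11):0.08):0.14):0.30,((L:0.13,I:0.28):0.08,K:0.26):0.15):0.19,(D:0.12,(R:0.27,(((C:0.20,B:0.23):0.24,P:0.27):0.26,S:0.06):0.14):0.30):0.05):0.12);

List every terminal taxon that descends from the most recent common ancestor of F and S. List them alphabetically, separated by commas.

A, B, C, D, F, G, H, I, J, K, L, N, O, P, Q, R, S

Tracing F: it sits inside (F,((G,J),((H,(A,O)),(N,Q)))).
Tracing S: it sits inside (((C,B),P),S).
The smallest clade enclosing both is (((F,((G,J),((H,(A,O)),(N,Q)))),((L,I),K)),(D,(R,(((C,B),P),S)))); the answer is its 17 terminal taxa in alphabetical order.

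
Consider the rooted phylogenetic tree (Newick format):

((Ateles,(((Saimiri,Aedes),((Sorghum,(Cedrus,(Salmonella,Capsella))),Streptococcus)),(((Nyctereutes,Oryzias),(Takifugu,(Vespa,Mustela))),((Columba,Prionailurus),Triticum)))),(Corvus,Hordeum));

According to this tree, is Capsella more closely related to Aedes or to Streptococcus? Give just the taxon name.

The MRCA of Capsella and Streptococcus subtends ((Sorghum,(Cedrus,(Salmonella,Capsella))),Streptococcus) (5 taxa).
The MRCA of Capsella and Aedes subtends ((Saimiri,Aedes),((Sorghum,(Cedrus,(Salmonella,Capsella))),Streptococcus)) (7 taxa).
The first is nested inside the second, so Capsella shares a more recent common ancestor with Streptococcus.

Streptococcus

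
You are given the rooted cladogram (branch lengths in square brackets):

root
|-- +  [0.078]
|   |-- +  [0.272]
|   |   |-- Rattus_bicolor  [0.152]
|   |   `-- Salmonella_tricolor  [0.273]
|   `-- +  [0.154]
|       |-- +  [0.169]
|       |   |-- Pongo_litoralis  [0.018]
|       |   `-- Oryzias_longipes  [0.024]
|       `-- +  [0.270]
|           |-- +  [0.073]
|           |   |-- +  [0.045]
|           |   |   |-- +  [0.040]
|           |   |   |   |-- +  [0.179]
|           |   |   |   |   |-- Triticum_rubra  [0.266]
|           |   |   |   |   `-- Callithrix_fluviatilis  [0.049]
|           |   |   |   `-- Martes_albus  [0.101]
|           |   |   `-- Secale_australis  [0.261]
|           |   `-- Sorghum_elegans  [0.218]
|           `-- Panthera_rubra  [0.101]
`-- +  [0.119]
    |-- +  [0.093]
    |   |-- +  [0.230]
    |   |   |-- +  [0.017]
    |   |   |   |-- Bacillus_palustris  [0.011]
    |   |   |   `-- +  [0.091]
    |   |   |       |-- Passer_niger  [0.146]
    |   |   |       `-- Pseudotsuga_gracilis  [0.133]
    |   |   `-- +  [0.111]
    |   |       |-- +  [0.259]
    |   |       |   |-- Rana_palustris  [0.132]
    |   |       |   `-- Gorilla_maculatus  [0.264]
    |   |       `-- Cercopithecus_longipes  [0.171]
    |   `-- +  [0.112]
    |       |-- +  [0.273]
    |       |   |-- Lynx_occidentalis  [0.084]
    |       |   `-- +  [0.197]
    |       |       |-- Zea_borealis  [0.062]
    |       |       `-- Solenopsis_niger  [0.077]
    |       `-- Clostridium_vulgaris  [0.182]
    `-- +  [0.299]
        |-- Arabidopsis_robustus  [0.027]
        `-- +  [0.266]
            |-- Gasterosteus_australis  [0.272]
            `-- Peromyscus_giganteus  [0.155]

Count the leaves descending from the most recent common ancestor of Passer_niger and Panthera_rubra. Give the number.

23

The MRCA of Passer_niger and Panthera_rubra is the root, so the clade is the entire tree.
That clade contains 23 terminal taxa: Arabidopsis_robustus, Bacillus_palustris, Callithrix_fluviatilis, Cercopithecus_longipes, Clostridium_vulgaris, Gasterosteus_australis, Gorilla_maculatus, Lynx_occidentalis, Martes_albus, Oryzias_longipes, Panthera_rubra, Passer_niger, Peromyscus_giganteus, Pongo_litoralis, Pseudotsuga_gracilis, Rana_palustris, Rattus_bicolor, Salmonella_tricolor, Secale_australis, Solenopsis_niger, Sorghum_elegans, Triticum_rubra, Zea_borealis.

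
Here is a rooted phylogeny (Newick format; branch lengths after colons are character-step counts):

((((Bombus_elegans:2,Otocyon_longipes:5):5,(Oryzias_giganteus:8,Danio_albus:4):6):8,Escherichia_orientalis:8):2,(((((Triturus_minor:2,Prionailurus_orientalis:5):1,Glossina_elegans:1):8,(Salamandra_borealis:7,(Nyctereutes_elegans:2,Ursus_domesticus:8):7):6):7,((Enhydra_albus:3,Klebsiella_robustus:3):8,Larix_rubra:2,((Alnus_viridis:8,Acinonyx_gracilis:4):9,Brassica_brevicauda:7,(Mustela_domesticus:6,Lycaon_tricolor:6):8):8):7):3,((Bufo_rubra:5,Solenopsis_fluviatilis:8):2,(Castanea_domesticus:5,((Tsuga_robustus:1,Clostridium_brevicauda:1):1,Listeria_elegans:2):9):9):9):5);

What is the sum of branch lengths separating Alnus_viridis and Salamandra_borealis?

The path runs Alnus_viridis → … → MRCA → … → Salamandra_borealis; the MRCA is the node subtending ((((Triturus_minor,Prionailurus_orientalis),Glossina_elegans),(Salamandra_borealis,(Nyctereutes_elegans,Ursus_domesticus))),((Enhydra_albus,Klebsiella_robustus),Larix_rubra,((Alnus_viridis,Acinonyx_gracilis),Brassica_brevicauda,(Mustela_domesticus,Lycaon_tricolor)))).
Branch lengths along that path: 8 + 9 + 8 + 7 + 7 + 6 + 7 = 52.

52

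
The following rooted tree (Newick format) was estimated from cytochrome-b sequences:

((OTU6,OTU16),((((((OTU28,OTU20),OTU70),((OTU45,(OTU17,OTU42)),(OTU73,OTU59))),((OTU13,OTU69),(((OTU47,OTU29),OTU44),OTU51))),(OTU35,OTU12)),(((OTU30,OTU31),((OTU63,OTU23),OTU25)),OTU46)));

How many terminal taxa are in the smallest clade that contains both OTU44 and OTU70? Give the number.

The MRCA of OTU44 and OTU70 is the node subtending ((((OTU28,OTU20),OTU70),((OTU45,(OTU17,OTU42)),(OTU73,OTU59))),((OTU13,OTU69),(((OTU47,OTU29),OTU44),OTU51))).
That clade contains 14 terminal taxa: OTU13, OTU17, OTU20, OTU28, OTU29, OTU42, OTU44, OTU45, OTU47, OTU51, OTU59, OTU69, OTU70, OTU73.

14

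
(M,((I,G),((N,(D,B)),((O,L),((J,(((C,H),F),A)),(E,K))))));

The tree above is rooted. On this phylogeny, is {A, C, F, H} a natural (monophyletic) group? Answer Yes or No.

Yes

The most recent common ancestor of these taxa subtends (((C,H),F),A).
That clade has exactly 4 tips — every listed taxon and nothing else — so the group is monophyletic.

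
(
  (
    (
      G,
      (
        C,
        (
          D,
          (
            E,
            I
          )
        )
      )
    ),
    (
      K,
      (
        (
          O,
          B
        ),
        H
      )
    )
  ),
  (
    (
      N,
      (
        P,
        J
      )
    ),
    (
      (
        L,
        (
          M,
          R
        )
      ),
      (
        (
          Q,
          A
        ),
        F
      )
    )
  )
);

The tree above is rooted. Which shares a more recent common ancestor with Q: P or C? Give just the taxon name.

P

The MRCA of Q and P subtends ((N,(P,J)),((L,(M,R)),((Q,A),F))) (9 taxa).
The MRCA of Q and C is the root, subtending the entire tree (18 taxa).
The first is nested inside the second, so Q shares a more recent common ancestor with P.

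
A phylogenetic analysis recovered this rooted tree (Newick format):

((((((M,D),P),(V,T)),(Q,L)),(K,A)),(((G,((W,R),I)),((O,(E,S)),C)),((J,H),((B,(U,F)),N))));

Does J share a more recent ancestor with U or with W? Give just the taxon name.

U

The MRCA of J and U subtends ((J,H),((B,(U,F)),N)) (6 taxa).
The MRCA of J and W subtends (((G,((W,R),I)),((O,(E,S)),C)),((J,H),((B,(U,F)),N))) (14 taxa).
The first is nested inside the second, so J shares a more recent common ancestor with U.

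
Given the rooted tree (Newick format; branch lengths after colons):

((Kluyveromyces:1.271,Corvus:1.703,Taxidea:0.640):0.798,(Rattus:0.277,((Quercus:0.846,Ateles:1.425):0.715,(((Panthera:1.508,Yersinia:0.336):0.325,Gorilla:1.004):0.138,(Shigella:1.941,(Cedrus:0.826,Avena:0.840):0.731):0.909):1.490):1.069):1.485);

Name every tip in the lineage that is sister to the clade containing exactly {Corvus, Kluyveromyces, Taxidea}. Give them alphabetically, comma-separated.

The clade containing exactly {Corvus, Kluyveromyces, Taxidea} attaches directly to the root of the tree.
The other lineage descending from that same node — the sister group — is (Rattus,((Quercus,Ateles),(((Panthera,Yersinia),Gorilla),(Shigella,(Cedrus,Avena))))); its 9 tips in alphabetical order are the answer.

Ateles, Avena, Cedrus, Gorilla, Panthera, Quercus, Rattus, Shigella, Yersinia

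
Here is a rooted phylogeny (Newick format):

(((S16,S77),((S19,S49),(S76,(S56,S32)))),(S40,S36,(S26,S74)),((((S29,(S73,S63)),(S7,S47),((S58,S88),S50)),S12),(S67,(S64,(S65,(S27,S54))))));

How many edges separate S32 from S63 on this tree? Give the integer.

11

The MRCA of S32 and S63 is the root of the tree.
From S32 up to that node: 5 branches. From S63 up to the same node: 6 branches. Total: 5 + 6 = 11.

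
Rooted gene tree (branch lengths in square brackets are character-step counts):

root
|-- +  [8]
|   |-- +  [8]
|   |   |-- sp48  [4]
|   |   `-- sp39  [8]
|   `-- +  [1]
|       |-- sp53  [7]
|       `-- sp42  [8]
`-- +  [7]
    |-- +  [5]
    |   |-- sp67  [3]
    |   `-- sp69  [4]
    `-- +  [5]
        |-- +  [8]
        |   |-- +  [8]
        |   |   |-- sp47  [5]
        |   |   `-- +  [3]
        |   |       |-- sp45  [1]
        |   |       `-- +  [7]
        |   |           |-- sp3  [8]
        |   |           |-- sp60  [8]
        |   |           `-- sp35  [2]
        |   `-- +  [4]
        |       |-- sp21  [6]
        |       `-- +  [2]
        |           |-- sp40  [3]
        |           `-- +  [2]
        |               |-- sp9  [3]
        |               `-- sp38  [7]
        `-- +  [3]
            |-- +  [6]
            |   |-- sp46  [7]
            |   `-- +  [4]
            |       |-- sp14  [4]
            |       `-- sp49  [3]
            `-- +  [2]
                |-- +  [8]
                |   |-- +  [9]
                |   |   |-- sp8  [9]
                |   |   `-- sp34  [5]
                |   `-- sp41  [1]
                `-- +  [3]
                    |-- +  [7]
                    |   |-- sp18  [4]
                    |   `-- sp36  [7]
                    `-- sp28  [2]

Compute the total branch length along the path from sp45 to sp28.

30

The path runs sp45 → … → MRCA → … → sp28; the MRCA is the node subtending (((sp47,(sp45,(sp3,sp60,sp35))),(sp21,(sp40,(sp9,sp38)))),((sp46,(sp14,sp49)),(((sp8,sp34),sp41),((sp18,sp36),sp28)))).
Branch lengths along that path: 1 + 3 + 8 + 8 + 3 + 2 + 3 + 2 = 30.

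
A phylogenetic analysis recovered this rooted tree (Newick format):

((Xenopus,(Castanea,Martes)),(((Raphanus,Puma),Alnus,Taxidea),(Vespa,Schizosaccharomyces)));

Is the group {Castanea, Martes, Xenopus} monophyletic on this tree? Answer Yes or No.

The most recent common ancestor of these taxa subtends (Xenopus,(Castanea,Martes)).
That clade has exactly 3 tips — every listed taxon and nothing else — so the group is monophyletic.

Yes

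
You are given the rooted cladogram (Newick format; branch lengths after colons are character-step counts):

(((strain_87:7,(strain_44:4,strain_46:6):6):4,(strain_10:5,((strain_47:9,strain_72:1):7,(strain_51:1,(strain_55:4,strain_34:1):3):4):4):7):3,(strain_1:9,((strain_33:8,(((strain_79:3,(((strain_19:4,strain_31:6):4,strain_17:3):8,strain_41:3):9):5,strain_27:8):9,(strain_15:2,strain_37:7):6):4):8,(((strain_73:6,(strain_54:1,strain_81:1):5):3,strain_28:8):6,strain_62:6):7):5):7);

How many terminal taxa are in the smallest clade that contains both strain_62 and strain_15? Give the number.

14

The MRCA of strain_62 and strain_15 is the node subtending ((strain_33,(((strain_79,(((strain_19,strain_31),strain_17),strain_41)),strain_27),(strain_15,strain_37))),(((strain_73,(strain_54,strain_81)),strain_28),strain_62)).
That clade contains 14 terminal taxa: strain_15, strain_17, strain_19, strain_27, strain_28, strain_31, strain_33, strain_37, strain_41, strain_54, strain_62, strain_73, strain_79, strain_81.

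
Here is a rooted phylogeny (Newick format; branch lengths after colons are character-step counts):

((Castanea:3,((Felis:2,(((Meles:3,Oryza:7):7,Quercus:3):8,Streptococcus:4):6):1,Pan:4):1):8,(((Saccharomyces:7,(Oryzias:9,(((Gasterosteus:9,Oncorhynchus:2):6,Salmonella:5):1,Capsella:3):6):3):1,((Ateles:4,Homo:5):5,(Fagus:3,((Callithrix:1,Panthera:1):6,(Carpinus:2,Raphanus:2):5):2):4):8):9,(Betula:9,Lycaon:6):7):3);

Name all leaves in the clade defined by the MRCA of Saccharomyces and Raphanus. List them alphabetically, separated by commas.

Ateles, Callithrix, Capsella, Carpinus, Fagus, Gasterosteus, Homo, Oncorhynchus, Oryzias, Panthera, Raphanus, Saccharomyces, Salmonella

Tracing Saccharomyces: it sits inside (Saccharomyces,(Oryzias,(((Gasterosteus,Oncorhynchus),Salmonella),Capsella))).
Tracing Raphanus: it sits inside (Carpinus,Raphanus).
The smallest clade enclosing both is ((Saccharomyces,(Oryzias,(((Gasterosteus,Oncorhynchus),Salmonella),Capsella))),((Ateles,Homo),(Fagus,((Callithrix,Panthera),(Carpinus,Raphanus))))); the answer is its 13 terminal taxa in alphabetical order.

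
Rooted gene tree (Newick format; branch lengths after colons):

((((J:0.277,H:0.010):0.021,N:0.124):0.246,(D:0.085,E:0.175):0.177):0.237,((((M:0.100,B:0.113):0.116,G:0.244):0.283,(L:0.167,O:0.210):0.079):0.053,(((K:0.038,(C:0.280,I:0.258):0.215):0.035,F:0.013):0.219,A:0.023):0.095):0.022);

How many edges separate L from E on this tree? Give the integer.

The MRCA of L and E is the root of the tree.
From L up to that node: 4 branches. From E up to the same node: 3 branches. Total: 4 + 3 = 7.

7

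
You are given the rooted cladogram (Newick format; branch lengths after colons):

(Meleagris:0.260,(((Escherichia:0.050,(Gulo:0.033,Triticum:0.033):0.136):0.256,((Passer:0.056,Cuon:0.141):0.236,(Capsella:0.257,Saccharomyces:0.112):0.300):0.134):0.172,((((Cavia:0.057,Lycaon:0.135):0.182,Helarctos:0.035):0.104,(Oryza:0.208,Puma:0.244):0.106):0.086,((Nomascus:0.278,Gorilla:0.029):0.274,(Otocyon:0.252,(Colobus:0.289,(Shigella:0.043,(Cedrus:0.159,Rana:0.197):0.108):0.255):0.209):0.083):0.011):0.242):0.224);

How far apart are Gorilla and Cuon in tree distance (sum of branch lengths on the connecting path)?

1.239

The path runs Gorilla → … → MRCA → … → Cuon; the MRCA is the node subtending (((Escherichia,(Gulo,Triticum)),((Passer,Cuon),(Capsella,Saccharomyces))),((((Cavia,Lycaon),Helarctos),(Oryza,Puma)),((Nomascus,Gorilla),(Otocyon,(Colobus,(Shigella,(Cedrus,Rana))))))).
Branch lengths along that path: 0.029 + 0.274 + 0.011 + 0.242 + 0.172 + 0.134 + 0.236 + 0.141 = 1.239.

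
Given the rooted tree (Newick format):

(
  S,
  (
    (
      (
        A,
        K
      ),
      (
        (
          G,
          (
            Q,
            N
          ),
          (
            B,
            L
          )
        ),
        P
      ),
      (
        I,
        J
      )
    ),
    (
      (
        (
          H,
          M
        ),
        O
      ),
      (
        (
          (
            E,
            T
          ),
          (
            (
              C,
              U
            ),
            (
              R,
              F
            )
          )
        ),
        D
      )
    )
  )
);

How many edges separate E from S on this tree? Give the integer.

7

The MRCA of E and S is the root of the tree.
From E up to that node: 6 branches. From S up to the same node: 1 branch. Total: 6 + 1 = 7.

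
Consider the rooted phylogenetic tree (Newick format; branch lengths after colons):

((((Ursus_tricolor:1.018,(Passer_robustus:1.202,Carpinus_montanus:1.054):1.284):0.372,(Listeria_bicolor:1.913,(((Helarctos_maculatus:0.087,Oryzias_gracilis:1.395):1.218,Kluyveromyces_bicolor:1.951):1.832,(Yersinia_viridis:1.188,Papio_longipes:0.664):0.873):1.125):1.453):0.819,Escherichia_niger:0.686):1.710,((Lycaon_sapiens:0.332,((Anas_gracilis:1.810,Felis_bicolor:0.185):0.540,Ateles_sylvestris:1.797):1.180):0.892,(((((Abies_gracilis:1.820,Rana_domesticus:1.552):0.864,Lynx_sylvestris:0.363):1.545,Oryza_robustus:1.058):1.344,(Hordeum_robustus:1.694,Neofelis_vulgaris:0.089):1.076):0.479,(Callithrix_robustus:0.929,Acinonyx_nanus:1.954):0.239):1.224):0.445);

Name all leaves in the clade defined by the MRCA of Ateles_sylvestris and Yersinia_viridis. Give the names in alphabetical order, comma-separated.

Abies_gracilis, Acinonyx_nanus, Anas_gracilis, Ateles_sylvestris, Callithrix_robustus, Carpinus_montanus, Escherichia_niger, Felis_bicolor, Helarctos_maculatus, Hordeum_robustus, Kluyveromyces_bicolor, Listeria_bicolor, Lycaon_sapiens, Lynx_sylvestris, Neofelis_vulgaris, Oryza_robustus, Oryzias_gracilis, Papio_longipes, Passer_robustus, Rana_domesticus, Ursus_tricolor, Yersinia_viridis

Tracing Ateles_sylvestris: it sits inside ((Anas_gracilis,Felis_bicolor),Ateles_sylvestris).
Tracing Yersinia_viridis: it sits inside (Yersinia_viridis,Papio_longipes).
The smallest clade enclosing both is the whole tree (their MRCA is the root), so the answer is all 22 tips in alphabetical order.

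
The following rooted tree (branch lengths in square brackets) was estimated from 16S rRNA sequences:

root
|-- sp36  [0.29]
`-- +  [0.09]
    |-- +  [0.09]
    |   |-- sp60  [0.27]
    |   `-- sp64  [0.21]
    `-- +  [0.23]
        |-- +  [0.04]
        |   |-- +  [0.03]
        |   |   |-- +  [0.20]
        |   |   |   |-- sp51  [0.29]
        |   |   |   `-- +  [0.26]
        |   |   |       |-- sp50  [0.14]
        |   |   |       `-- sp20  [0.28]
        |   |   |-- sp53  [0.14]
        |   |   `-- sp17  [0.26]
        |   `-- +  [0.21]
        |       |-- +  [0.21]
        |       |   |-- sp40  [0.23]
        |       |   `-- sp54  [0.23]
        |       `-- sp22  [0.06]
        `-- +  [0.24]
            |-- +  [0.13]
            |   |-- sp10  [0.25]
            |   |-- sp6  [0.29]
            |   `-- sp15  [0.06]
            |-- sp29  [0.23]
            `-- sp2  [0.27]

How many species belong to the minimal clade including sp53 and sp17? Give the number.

5

The MRCA of sp53 and sp17 is the node subtending ((sp51,(sp50,sp20)),sp53,sp17).
That clade contains 5 terminal taxa: sp17, sp20, sp50, sp51, sp53.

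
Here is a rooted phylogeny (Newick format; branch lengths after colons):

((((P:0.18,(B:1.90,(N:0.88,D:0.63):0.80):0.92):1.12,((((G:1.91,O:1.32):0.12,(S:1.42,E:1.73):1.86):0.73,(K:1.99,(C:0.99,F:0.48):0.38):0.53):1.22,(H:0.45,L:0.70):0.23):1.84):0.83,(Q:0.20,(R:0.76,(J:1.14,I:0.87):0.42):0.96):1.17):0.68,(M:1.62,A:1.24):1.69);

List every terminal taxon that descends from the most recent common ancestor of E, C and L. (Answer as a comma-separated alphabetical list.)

Tracing E: it sits inside (S,E).
Tracing C: it sits inside (C,F).
Tracing L: it sits inside (H,L).
The smallest clade enclosing all 3 is ((((G,O),(S,E)),(K,(C,F))),(H,L)); the answer is its 9 terminal taxa in alphabetical order.

C, E, F, G, H, K, L, O, S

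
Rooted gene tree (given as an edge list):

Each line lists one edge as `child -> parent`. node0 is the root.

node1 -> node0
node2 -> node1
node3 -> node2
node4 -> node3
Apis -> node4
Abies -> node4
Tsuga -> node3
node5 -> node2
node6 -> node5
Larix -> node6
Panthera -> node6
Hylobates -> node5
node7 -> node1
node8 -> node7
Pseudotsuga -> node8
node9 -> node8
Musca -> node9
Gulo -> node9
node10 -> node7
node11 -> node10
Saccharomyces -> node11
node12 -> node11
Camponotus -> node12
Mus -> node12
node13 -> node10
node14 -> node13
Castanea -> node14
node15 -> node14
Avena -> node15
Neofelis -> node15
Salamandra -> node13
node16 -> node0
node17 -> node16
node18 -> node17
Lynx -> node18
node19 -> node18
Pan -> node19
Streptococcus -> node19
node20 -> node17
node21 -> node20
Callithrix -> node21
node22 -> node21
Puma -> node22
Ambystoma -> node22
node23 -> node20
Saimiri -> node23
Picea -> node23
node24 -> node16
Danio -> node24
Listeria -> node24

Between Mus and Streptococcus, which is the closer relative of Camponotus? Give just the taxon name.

Mus

The MRCA of Camponotus and Mus subtends (Camponotus,Mus) (2 taxa).
The MRCA of Camponotus and Streptococcus is the root, subtending the entire tree (26 taxa).
The first is nested inside the second, so Camponotus shares a more recent common ancestor with Mus.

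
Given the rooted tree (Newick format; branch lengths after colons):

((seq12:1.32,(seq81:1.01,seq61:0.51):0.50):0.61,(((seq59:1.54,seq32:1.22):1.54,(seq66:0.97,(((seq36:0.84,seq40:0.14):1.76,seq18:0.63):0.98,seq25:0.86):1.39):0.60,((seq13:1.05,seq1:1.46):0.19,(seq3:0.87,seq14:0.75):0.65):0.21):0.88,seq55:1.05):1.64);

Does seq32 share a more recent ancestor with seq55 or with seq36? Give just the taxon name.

seq36

The MRCA of seq32 and seq36 subtends ((seq59,seq32),(seq66,(((seq36,seq40),seq18),seq25)),((seq13,seq1),(seq3,seq14))) (11 taxa).
The MRCA of seq32 and seq55 subtends (((seq59,seq32),(seq66,(((seq36,seq40),seq18),seq25)),((seq13,seq1),(seq3,seq14))),seq55) (12 taxa).
The first is nested inside the second, so seq32 shares a more recent common ancestor with seq36.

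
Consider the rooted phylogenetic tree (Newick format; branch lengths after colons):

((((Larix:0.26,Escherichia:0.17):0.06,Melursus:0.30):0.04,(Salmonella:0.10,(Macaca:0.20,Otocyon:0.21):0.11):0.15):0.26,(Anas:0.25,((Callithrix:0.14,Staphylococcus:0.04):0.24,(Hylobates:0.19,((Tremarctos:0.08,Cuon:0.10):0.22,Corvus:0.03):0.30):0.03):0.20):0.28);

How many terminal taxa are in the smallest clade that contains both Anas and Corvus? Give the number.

7

The MRCA of Anas and Corvus is the node subtending (Anas,((Callithrix,Staphylococcus),(Hylobates,((Tremarctos,Cuon),Corvus)))).
That clade contains 7 terminal taxa: Anas, Callithrix, Corvus, Cuon, Hylobates, Staphylococcus, Tremarctos.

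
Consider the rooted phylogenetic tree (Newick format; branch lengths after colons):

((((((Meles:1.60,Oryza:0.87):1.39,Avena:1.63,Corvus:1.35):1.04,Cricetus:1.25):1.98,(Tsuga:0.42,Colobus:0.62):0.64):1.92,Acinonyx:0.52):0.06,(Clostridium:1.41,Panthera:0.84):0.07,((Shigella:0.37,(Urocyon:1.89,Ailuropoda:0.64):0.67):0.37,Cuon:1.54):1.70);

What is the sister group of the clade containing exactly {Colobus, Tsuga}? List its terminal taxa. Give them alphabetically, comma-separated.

Avena, Corvus, Cricetus, Meles, Oryza

The clade containing exactly {Colobus, Tsuga} attaches to the tree at the node subtending ((((Meles,Oryza),Avena,Corvus),Cricetus),(Tsuga,Colobus)).
The other lineage descending from that same node — the sister group — is (((Meles,Oryza),Avena,Corvus),Cricetus); its 5 tips in alphabetical order are the answer.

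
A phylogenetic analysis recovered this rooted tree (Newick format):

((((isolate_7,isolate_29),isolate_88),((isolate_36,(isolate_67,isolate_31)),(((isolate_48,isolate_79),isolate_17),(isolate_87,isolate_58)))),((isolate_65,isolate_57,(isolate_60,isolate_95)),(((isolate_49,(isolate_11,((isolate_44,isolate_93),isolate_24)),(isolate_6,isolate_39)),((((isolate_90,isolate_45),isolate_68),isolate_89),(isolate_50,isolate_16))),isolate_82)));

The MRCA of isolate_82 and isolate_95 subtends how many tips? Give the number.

18

The MRCA of isolate_82 and isolate_95 is the node subtending ((isolate_65,isolate_57,(isolate_60,isolate_95)),(((isolate_49,(isolate_11,((isolate_44,isolate_93),isolate_24)),(isolate_6,isolate_39)),((((isolate_90,isolate_45),isolate_68),isolate_89),(isolate_50,isolate_16))),isolate_82)).
That clade contains 18 terminal taxa: isolate_11, isolate_16, isolate_24, isolate_39, isolate_44, isolate_45, isolate_49, isolate_50, isolate_57, isolate_6, isolate_60, isolate_65, isolate_68, isolate_82, isolate_89, isolate_90, isolate_93, isolate_95.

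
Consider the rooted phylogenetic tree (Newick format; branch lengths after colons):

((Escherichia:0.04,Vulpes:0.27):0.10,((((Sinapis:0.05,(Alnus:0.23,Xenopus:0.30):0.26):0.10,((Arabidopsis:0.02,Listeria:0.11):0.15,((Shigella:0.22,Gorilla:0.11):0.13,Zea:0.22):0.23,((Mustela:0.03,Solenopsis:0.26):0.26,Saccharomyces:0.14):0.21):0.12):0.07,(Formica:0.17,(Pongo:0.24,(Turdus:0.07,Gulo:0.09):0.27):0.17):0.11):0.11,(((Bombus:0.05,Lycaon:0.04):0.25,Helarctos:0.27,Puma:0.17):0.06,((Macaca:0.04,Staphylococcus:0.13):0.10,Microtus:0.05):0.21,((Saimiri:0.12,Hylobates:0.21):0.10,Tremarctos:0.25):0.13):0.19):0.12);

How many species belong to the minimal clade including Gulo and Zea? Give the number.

15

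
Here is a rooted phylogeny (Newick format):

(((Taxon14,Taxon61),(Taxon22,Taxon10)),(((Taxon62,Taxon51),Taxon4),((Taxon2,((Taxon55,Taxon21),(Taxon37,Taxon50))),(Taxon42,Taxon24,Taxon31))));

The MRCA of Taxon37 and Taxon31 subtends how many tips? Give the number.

8

The MRCA of Taxon37 and Taxon31 is the node subtending ((Taxon2,((Taxon55,Taxon21),(Taxon37,Taxon50))),(Taxon42,Taxon24,Taxon31)).
That clade contains 8 terminal taxa: Taxon2, Taxon21, Taxon24, Taxon31, Taxon37, Taxon42, Taxon50, Taxon55.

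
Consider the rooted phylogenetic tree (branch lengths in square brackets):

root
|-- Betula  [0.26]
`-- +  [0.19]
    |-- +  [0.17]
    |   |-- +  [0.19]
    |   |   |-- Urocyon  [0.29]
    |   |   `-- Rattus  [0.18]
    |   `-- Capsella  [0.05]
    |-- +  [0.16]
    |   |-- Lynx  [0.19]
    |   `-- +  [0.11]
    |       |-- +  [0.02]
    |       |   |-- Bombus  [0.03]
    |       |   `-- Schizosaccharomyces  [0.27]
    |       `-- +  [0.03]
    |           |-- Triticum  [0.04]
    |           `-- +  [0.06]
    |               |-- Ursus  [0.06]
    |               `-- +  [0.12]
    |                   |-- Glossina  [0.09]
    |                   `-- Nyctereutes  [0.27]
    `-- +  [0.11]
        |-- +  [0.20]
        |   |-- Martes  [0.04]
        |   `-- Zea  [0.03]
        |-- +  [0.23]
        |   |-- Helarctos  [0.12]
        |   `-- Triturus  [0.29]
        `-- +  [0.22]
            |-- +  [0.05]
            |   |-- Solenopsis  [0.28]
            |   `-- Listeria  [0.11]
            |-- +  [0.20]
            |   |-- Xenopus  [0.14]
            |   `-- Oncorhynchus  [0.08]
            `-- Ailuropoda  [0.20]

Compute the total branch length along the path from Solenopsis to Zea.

0.78

The path runs Solenopsis → … → MRCA → … → Zea; the MRCA is the node subtending ((Martes,Zea),(Helarctos,Triturus),((Solenopsis,Listeria),(Xenopus,Oncorhynchus),Ailuropoda)).
Branch lengths along that path: 0.28 + 0.05 + 0.22 + 0.20 + 0.03 = 0.78.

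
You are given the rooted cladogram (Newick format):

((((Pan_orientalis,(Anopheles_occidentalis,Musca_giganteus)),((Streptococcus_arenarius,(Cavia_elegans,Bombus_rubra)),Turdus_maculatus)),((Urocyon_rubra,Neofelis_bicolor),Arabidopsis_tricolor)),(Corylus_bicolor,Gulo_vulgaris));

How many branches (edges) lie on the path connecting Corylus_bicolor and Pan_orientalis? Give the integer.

6

The MRCA of Corylus_bicolor and Pan_orientalis is the root of the tree.
From Corylus_bicolor up to that node: 2 branches. From Pan_orientalis up to the same node: 4 branches. Total: 2 + 4 = 6.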